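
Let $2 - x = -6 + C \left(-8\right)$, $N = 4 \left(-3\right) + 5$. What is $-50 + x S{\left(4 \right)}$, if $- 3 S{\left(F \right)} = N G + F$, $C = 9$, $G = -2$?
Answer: $-530$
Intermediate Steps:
$N = -7$ ($N = -12 + 5 = -7$)
$S{\left(F \right)} = - \frac{14}{3} - \frac{F}{3}$ ($S{\left(F \right)} = - \frac{\left(-7\right) \left(-2\right) + F}{3} = - \frac{14 + F}{3} = - \frac{14}{3} - \frac{F}{3}$)
$x = 80$ ($x = 2 - \left(-6 + 9 \left(-8\right)\right) = 2 - \left(-6 - 72\right) = 2 - -78 = 2 + 78 = 80$)
$-50 + x S{\left(4 \right)} = -50 + 80 \left(- \frac{14}{3} - \frac{4}{3}\right) = -50 + 80 \left(-6\right) = -50 - 480 = -530$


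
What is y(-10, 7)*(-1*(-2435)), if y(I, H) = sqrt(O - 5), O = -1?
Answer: 2435*I*sqrt(6) ≈ 5964.5*I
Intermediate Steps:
y(I, H) = I*sqrt(6) (y(I, H) = sqrt(-1 - 5) = sqrt(-6) = I*sqrt(6))
y(-10, 7)*(-1*(-2435)) = (I*sqrt(6))*(-1*(-2435)) = (I*sqrt(6))*2435 = 2435*I*sqrt(6)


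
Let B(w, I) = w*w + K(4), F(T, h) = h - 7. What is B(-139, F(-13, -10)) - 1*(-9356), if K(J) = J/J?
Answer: 28678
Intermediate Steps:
K(J) = 1
F(T, h) = -7 + h
B(w, I) = 1 + w**2 (B(w, I) = w*w + 1 = w**2 + 1 = 1 + w**2)
B(-139, F(-13, -10)) - 1*(-9356) = (1 + (-139)**2) - 1*(-9356) = (1 + 19321) + 9356 = 19322 + 9356 = 28678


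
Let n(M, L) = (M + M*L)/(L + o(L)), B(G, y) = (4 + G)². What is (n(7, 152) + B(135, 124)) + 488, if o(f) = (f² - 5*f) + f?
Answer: 448635303/22648 ≈ 19809.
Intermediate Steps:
o(f) = f² - 4*f
n(M, L) = (M + L*M)/(L + L*(-4 + L)) (n(M, L) = (M + M*L)/(L + L*(-4 + L)) = (M + L*M)/(L + L*(-4 + L)))
(n(7, 152) + B(135, 124)) + 488 = (7*(1 + 152)/(152*(-3 + 152)) + (4 + 135)²) + 488 = (7*(1/152)*153/149 + 139²) + 488 = (7*(1/152)*(1/149)*153 + 19321) + 488 = (1071/22648 + 19321) + 488 = 437583079/22648 + 488 = 448635303/22648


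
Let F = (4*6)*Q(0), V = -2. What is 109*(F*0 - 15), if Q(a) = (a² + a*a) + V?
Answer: -1635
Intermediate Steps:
Q(a) = -2 + 2*a² (Q(a) = (a² + a*a) - 2 = (a² + a²) - 2 = 2*a² - 2 = -2 + 2*a²)
F = -48 (F = (4*6)*(-2 + 2*0²) = 24*(-2 + 2*0) = 24*(-2 + 0) = 24*(-2) = -48)
109*(F*0 - 15) = 109*(-48*0 - 15) = 109*(0 - 15) = 109*(-15) = -1635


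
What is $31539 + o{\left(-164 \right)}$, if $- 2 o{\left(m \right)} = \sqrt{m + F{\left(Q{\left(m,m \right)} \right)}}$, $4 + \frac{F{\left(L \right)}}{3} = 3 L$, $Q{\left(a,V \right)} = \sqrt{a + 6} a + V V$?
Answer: $31539 - \sqrt{60472 - 369 i \sqrt{158}} \approx 31293.0 + 9.4239 i$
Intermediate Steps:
$Q{\left(a,V \right)} = V^{2} + a \sqrt{6 + a}$ ($Q{\left(a,V \right)} = \sqrt{6 + a} a + V^{2} = a \sqrt{6 + a} + V^{2} = V^{2} + a \sqrt{6 + a}$)
$F{\left(L \right)} = -12 + 9 L$ ($F{\left(L \right)} = -12 + 3 \cdot 3 L = -12 + 9 L$)
$o{\left(m \right)} = - \frac{\sqrt{-12 + m + 9 m^{2} + 9 m \sqrt{6 + m}}}{2}$ ($o{\left(m \right)} = - \frac{\sqrt{m + \left(-12 + 9 \left(m^{2} + m \sqrt{6 + m}\right)\right)}}{2} = - \frac{\sqrt{m - \left(12 - 9 m^{2} - 9 m \sqrt{6 + m}\right)}}{2} = - \frac{\sqrt{m + \left(-12 + 9 m^{2} + 9 m \sqrt{6 + m}\right)}}{2} = - \frac{\sqrt{-12 + m + 9 m^{2} + 9 m \sqrt{6 + m}}}{2}$)
$31539 + o{\left(-164 \right)} = 31539 - \frac{\sqrt{-12 - 164 + 9 \left(-164\right)^{2} + 9 \left(-164\right) \sqrt{6 - 164}}}{2} = 31539 - \frac{\sqrt{-12 - 164 + 9 \cdot 26896 + 9 \left(-164\right) \sqrt{-158}}}{2} = 31539 - \frac{\sqrt{-12 - 164 + 242064 + 9 \left(-164\right) i \sqrt{158}}}{2} = 31539 - \frac{\sqrt{-12 - 164 + 242064 - 1476 i \sqrt{158}}}{2} = 31539 - \frac{\sqrt{241888 - 1476 i \sqrt{158}}}{2}$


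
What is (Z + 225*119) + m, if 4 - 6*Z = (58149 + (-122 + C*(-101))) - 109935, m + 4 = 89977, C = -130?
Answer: 369635/3 ≈ 1.2321e+5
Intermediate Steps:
m = 89973 (m = -4 + 89977 = 89973)
Z = 19391/3 (Z = ⅔ - ((58149 + (-122 - 130*(-101))) - 109935)/6 = ⅔ - ((58149 + (-122 + 13130)) - 109935)/6 = ⅔ - ((58149 + 13008) - 109935)/6 = ⅔ - (71157 - 109935)/6 = ⅔ - ⅙*(-38778) = ⅔ + 6463 = 19391/3 ≈ 6463.7)
(Z + 225*119) + m = (19391/3 + 225*119) + 89973 = (19391/3 + 26775) + 89973 = 99716/3 + 89973 = 369635/3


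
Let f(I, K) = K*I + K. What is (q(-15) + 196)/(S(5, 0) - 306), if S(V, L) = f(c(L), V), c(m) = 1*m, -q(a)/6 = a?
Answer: -286/301 ≈ -0.95017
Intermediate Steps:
q(a) = -6*a
c(m) = m
f(I, K) = K + I*K (f(I, K) = I*K + K = K + I*K)
S(V, L) = V*(1 + L)
(q(-15) + 196)/(S(5, 0) - 306) = (-6*(-15) + 196)/(5*(1 + 0) - 306) = (90 + 196)/(5*1 - 306) = 286/(5 - 306) = 286/(-301) = 286*(-1/301) = -286/301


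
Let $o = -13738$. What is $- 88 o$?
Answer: $1208944$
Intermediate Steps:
$- 88 o = \left(-88\right) \left(-13738\right) = 1208944$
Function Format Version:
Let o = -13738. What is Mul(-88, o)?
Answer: 1208944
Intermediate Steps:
Mul(-88, o) = Mul(-88, -13738) = 1208944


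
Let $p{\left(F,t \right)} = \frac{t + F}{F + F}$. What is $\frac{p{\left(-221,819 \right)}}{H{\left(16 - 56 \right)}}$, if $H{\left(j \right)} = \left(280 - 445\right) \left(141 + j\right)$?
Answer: $\frac{23}{283305} \approx 8.1185 \cdot 10^{-5}$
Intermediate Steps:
$H{\left(j \right)} = -23265 - 165 j$ ($H{\left(j \right)} = - 165 \left(141 + j\right) = -23265 - 165 j$)
$p{\left(F,t \right)} = \frac{F + t}{2 F}$
$\frac{p{\left(-221,819 \right)}}{H{\left(16 - 56 \right)}} = \frac{\frac{1}{2} \frac{1}{-221} \left(-221 + 819\right)}{-23265 - 165 \left(16 - 56\right)} = \frac{\frac{1}{2} \left(- \frac{1}{221}\right) 598}{-23265 - 165 \left(16 - 56\right)} = - \frac{23}{17 \left(-23265 - -6600\right)} = - \frac{23}{17 \left(-23265 + 6600\right)} = - \frac{23}{17 \left(-16665\right)} = \left(- \frac{23}{17}\right) \left(- \frac{1}{16665}\right) = \frac{23}{283305}$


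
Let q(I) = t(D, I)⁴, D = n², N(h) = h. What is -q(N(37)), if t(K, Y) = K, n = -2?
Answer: -256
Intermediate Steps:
D = 4 (D = (-2)² = 4)
q(I) = 256 (q(I) = 4⁴ = 256)
-q(N(37)) = -1*256 = -256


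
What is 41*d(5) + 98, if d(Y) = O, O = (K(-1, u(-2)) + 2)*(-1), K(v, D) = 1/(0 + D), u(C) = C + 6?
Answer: 23/4 ≈ 5.7500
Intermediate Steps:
u(C) = 6 + C
K(v, D) = 1/D
O = -9/4 (O = (1/(6 - 2) + 2)*(-1) = (1/4 + 2)*(-1) = (¼ + 2)*(-1) = (9/4)*(-1) = -9/4 ≈ -2.2500)
d(Y) = -9/4
41*d(5) + 98 = 41*(-9/4) + 98 = -369/4 + 98 = 23/4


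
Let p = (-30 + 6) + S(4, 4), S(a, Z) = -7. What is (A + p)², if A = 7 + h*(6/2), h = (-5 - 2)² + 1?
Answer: 15876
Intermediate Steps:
h = 50 (h = (-7)² + 1 = 49 + 1 = 50)
A = 157 (A = 7 + 50*(6/2) = 7 + 50*(6*(½)) = 7 + 50*3 = 7 + 150 = 157)
p = -31 (p = (-30 + 6) - 7 = -24 - 7 = -31)
(A + p)² = (157 - 31)² = 126² = 15876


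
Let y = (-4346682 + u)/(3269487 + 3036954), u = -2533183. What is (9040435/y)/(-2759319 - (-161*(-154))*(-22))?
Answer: 11402593988367/3046199202023 ≈ 3.7432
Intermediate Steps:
y = -6879865/6306441 (y = (-4346682 - 2533183)/(3269487 + 3036954) = -6879865/6306441 ≈ -1.0909)
(9040435/y)/(-2759319 - (-161*(-154))*(-22)) = (9040435/(-6879865/6306441))/(-2759319 - (-161*(-154))*(-22)) = (9040435*(-6306441/6879865))/(-2759319 - 24794*(-22)) = -11402593988367/(1375973*(-2759319 - 1*(-545468))) = -11402593988367/(1375973*(-2759319 + 545468)) = -11402593988367/1375973/(-2213851) = -11402593988367/1375973*(-1/2213851) = 11402593988367/3046199202023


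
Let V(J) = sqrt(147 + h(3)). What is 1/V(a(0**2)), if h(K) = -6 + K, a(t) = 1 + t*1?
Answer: 1/12 ≈ 0.083333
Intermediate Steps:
a(t) = 1 + t
V(J) = 12 (V(J) = sqrt(147 + (-6 + 3)) = sqrt(147 - 3) = sqrt(144) = 12)
1/V(a(0**2)) = 1/12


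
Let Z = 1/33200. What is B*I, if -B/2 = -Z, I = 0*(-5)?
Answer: 0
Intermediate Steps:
Z = 1/33200 ≈ 3.0120e-5
I = 0
B = 1/16600 (B = -(-2)/33200 = -2*(-1/33200) = 1/16600 ≈ 6.0241e-5)
B*I = (1/16600)*0 = 0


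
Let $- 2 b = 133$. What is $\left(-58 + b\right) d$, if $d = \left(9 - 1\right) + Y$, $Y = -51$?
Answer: $\frac{10707}{2} \approx 5353.5$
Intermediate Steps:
$b = - \frac{133}{2}$ ($b = \left(- \frac{1}{2}\right) 133 = - \frac{133}{2} \approx -66.5$)
$d = -43$ ($d = \left(9 - 1\right) - 51 = 8 - 51 = -43$)
$\left(-58 + b\right) d = \left(-58 - \frac{133}{2}\right) \left(-43\right) = \left(- \frac{249}{2}\right) \left(-43\right) = \frac{10707}{2}$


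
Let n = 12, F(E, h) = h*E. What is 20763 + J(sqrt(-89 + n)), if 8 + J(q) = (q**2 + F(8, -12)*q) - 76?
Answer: 20602 - 96*I*sqrt(77) ≈ 20602.0 - 842.4*I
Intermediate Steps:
F(E, h) = E*h
J(q) = -84 + q**2 - 96*q (J(q) = -8 + ((q**2 + (8*(-12))*q) - 76) = -8 + ((q**2 - 96*q) - 76) = -8 + (-76 + q**2 - 96*q) = -84 + q**2 - 96*q)
20763 + J(sqrt(-89 + n)) = 20763 + (-84 + (sqrt(-89 + 12))**2 - 96*sqrt(-89 + 12)) = 20763 + (-84 + (sqrt(-77))**2 - 96*I*sqrt(77)) = 20763 + (-84 + (I*sqrt(77))**2 - 96*I*sqrt(77)) = 20763 + (-84 - 77 - 96*I*sqrt(77)) = 20763 + (-161 - 96*I*sqrt(77)) = 20602 - 96*I*sqrt(77)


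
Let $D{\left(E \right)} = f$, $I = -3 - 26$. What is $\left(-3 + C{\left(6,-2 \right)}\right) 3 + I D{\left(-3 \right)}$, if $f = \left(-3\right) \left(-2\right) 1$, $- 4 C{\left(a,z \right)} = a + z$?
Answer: $-186$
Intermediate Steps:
$C{\left(a,z \right)} = - \frac{a}{4} - \frac{z}{4}$ ($C{\left(a,z \right)} = - \frac{a + z}{4} = - \frac{a}{4} - \frac{z}{4}$)
$I = -29$ ($I = -3 - 26 = -29$)
$f = 6$ ($f = 6 \cdot 1 = 6$)
$D{\left(E \right)} = 6$
$\left(-3 + C{\left(6,-2 \right)}\right) 3 + I D{\left(-3 \right)} = \left(-3 - 1\right) 3 - 174 = \left(-4\right) 3 - 174 = -12 - 174 = -186$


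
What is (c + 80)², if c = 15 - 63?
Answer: 1024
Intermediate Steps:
c = -48
(c + 80)² = (-48 + 80)² = 32² = 1024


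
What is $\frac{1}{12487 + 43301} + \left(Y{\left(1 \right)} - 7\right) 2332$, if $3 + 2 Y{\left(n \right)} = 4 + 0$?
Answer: $- \frac{845634503}{55788} \approx -15158.0$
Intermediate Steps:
$Y{\left(n \right)} = \frac{1}{2}$ ($Y{\left(n \right)} = - \frac{3}{2} + \frac{4 + 0}{2} = - \frac{3}{2} + \frac{1}{2} \cdot 4 = - \frac{3}{2} + 2 = \frac{1}{2}$)
$\frac{1}{12487 + 43301} + \left(Y{\left(1 \right)} - 7\right) 2332 = \frac{1}{12487 + 43301} + \left(\frac{1}{2} - 7\right) 2332 = \frac{1}{55788} - 15158 = - \frac{845634503}{55788}$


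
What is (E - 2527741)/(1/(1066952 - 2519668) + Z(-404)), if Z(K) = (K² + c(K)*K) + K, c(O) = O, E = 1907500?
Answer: -901034024556/473626092047 ≈ -1.9024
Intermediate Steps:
Z(K) = K + 2*K² (Z(K) = (K² + K*K) + K = (K² + K²) + K = 2*K² + K = K + 2*K²)
(E - 2527741)/(1/(1066952 - 2519668) + Z(-404)) = (1907500 - 2527741)/(1/(1066952 - 2519668) - 404*(1 + 2*(-404))) = -620241/(1/(-1452716) - 404*(1 - 808)) = -620241/(-1/1452716 - 404*(-807)) = -620241/(-1/1452716 + 326028) = -620241/473626092047/1452716 = -620241*1452716/473626092047 = -901034024556/473626092047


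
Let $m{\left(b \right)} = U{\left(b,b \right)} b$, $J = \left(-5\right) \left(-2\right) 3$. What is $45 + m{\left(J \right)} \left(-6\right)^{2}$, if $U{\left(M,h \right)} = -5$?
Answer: $-5355$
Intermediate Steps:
$J = 30$ ($J = 10 \cdot 3 = 30$)
$m{\left(b \right)} = - 5 b$
$45 + m{\left(J \right)} \left(-6\right)^{2} = 45 + \left(-5\right) 30 \left(-6\right)^{2} = 45 - 5400 = -5355$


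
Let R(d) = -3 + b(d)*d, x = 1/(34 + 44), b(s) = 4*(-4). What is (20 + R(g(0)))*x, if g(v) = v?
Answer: 17/78 ≈ 0.21795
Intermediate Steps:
b(s) = -16
x = 1/78 ≈ 0.012821
R(d) = -3 - 16*d
(20 + R(g(0)))*x = (20 + (-3 - 16*0))*(1/78) = (20 + (-3 + 0))*(1/78) = (20 - 3)*(1/78) = 17*(1/78) = 17/78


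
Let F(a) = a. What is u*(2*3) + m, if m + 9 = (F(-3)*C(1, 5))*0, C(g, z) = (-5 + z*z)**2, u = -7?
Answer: -51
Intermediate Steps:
C(g, z) = (-5 + z**2)**2
m = -9 (m = -9 - 3*(-5 + 5**2)**2*0 = -9 - 3*(-5 + 25)**2*0 = -9 - 3*20**2*0 = -9 - 3*400*0 = -9 - 1200*0 = -9 + 0 = -9)
u*(2*3) + m = -14*3 - 9 = -7*6 - 9 = -42 - 9 = -51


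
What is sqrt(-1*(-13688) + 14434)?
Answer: sqrt(28122) ≈ 167.70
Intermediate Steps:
sqrt(-1*(-13688) + 14434) = sqrt(13688 + 14434) = sqrt(28122)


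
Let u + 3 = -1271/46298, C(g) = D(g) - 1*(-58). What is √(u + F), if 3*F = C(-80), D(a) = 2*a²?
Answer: √9180572230774/46298 ≈ 65.444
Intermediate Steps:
C(g) = 58 + 2*g² (C(g) = 2*g² - 1*(-58) = 2*g² + 58 = 58 + 2*g²)
F = 4286 (F = (58 + 2*(-80)²)/3 = (58 + 2*6400)/3 = (58 + 12800)/3 = (⅓)*12858 = 4286)
u = -140165/46298 (u = -3 - 1271/46298 = -140165/46298 ≈ -3.0275)
√(u + F) = √(-140165/46298 + 4286) = √(198293063/46298) = √9180572230774/46298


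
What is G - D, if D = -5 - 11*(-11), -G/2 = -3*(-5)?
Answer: -146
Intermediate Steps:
G = -30 (G = -(-6)*(-5) = -2*15 = -30)
D = 116 (D = -5 + 121 = 116)
G - D = -30 - 1*116 = -30 - 116 = -146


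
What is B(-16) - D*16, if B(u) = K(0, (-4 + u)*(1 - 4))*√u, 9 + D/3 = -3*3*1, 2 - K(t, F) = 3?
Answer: 864 - 4*I ≈ 864.0 - 4.0*I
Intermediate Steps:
K(t, F) = -1 (K(t, F) = 2 - 1*3 = 2 - 3 = -1)
D = -54 (D = -27 + 3*(-3*3*1) = -27 + 3*(-9*1) = -27 + 3*(-9) = -27 - 27 = -54)
B(u) = -√u
B(-16) - D*16 = -√(-16) - (-54)*16 = -4*I - 1*(-864) = -4*I + 864 = 864 - 4*I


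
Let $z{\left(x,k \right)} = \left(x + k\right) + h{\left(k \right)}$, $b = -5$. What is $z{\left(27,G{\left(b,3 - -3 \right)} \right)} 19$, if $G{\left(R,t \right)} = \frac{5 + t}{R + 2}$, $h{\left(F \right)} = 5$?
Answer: $\frac{1615}{3} \approx 538.33$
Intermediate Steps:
$G{\left(R,t \right)} = \frac{5 + t}{2 + R}$
$z{\left(x,k \right)} = 5 + k + x$ ($z{\left(x,k \right)} = \left(x + k\right) + 5 = \left(k + x\right) + 5 = 5 + k + x$)
$z{\left(27,G{\left(b,3 - -3 \right)} \right)} 19 = \left(5 + \frac{5 + \left(3 - -3\right)}{2 - 5} + 27\right) 19 = \left(5 + \frac{5 + \left(3 + 3\right)}{-3} + 27\right) 19 = \left(5 - \frac{5 + 6}{3} + 27\right) 19 = \left(5 - \frac{11}{3} + 27\right) 19 = \frac{85}{3} \cdot 19 = \frac{1615}{3}$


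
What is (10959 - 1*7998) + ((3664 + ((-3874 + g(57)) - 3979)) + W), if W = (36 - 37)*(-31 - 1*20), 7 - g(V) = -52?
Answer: -1118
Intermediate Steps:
g(V) = 59 (g(V) = 7 - 1*(-52) = 7 + 52 = 59)
W = 51 (W = -(-31 - 20) = -1*(-51) = 51)
(10959 - 1*7998) + ((3664 + ((-3874 + g(57)) - 3979)) + W) = (10959 - 1*7998) + ((3664 + ((-3874 + 59) - 3979)) + 51) = (10959 - 7998) + ((3664 + (-3815 - 3979)) + 51) = 2961 + ((3664 - 7794) + 51) = 2961 + (-4130 + 51) = 2961 - 4079 = -1118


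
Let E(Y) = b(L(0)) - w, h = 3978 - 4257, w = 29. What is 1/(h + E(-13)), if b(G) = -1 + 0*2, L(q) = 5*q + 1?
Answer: -1/309 ≈ -0.0032362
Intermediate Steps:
h = -279
L(q) = 1 + 5*q
b(G) = -1 (b(G) = -1 + 0 = -1)
E(Y) = -30 (E(Y) = -1 - 1*29 = -1 - 29 = -30)
1/(h + E(-13)) = 1/(-279 - 30) = 1/(-309) = -1/309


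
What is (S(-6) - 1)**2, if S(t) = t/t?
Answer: 0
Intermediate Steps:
S(t) = 1
(S(-6) - 1)**2 = (1 - 1)**2 = 0**2 = 0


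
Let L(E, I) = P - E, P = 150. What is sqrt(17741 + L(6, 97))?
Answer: 7*sqrt(365) ≈ 133.73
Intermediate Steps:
L(E, I) = 150 - E
sqrt(17741 + L(6, 97)) = sqrt(17741 + (150 - 1*6)) = sqrt(17741 + (150 - 6)) = sqrt(17741 + 144) = sqrt(17885) = 7*sqrt(365)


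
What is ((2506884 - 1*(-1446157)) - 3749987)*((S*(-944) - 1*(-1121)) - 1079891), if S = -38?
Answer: -211764610492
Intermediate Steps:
((2506884 - 1*(-1446157)) - 3749987)*((S*(-944) - 1*(-1121)) - 1079891) = ((2506884 - 1*(-1446157)) - 3749987)*((-38*(-944) - 1*(-1121)) - 1079891) = ((2506884 + 1446157) - 3749987)*((35872 + 1121) - 1079891) = (3953041 - 3749987)*(36993 - 1079891) = 203054*(-1042898) = -211764610492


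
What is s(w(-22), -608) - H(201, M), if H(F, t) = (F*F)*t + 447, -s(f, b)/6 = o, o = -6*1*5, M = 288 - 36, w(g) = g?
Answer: -10181319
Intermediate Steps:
M = 252
o = -30 (o = -6*5 = -30)
s(f, b) = 180 (s(f, b) = -6*(-30) = 180)
H(F, t) = 447 + t*F² (H(F, t) = F²*t + 447 = t*F² + 447 = 447 + t*F²)
s(w(-22), -608) - H(201, M) = 180 - (447 + 252*201²) = 180 - (447 + 252*40401) = 180 - (447 + 10181052) = 180 - 1*10181499 = 180 - 10181499 = -10181319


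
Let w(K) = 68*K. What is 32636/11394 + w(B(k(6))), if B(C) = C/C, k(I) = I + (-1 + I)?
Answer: 403714/5697 ≈ 70.864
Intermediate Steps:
k(I) = -1 + 2*I
B(C) = 1
32636/11394 + w(B(k(6))) = 32636/11394 + 68*1 = 32636*(1/11394) + 68 = 16318/5697 + 68 = 403714/5697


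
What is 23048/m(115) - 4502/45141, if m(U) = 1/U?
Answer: 119647118818/45141 ≈ 2.6505e+6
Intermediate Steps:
23048/m(115) - 4502/45141 = 23048/(1/115) - 4502/45141 = 23048/(1/115) - 4502*1/45141 = 23048*115 - 4502/45141 = 2650520 - 4502/45141 = 119647118818/45141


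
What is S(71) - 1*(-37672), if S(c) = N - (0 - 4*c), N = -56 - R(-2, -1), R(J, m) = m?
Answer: 37901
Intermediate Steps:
N = -55 (N = -56 - 1*(-1) = -56 + 1 = -55)
S(c) = -55 + 4*c (S(c) = -55 - (0 - 4*c) = -55 - (-4)*c = -55 + 4*c)
S(71) - 1*(-37672) = (-55 + 4*71) - 1*(-37672) = (-55 + 284) + 37672 = 229 + 37672 = 37901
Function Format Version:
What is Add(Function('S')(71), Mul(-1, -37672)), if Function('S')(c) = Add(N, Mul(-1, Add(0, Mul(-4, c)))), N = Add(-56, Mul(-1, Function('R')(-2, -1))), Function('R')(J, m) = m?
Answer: 37901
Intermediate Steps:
N = -55 (N = Add(-56, Mul(-1, -1)) = Add(-56, 1) = -55)
Function('S')(c) = Add(-55, Mul(4, c)) (Function('S')(c) = Add(-55, Mul(-1, Add(0, Mul(-4, c)))) = Add(-55, Mul(-1, Mul(-4, c))) = Add(-55, Mul(4, c)))
Add(Function('S')(71), Mul(-1, -37672)) = Add(Add(-55, Mul(4, 71)), Mul(-1, -37672)) = Add(Add(-55, 284), 37672) = Add(229, 37672) = 37901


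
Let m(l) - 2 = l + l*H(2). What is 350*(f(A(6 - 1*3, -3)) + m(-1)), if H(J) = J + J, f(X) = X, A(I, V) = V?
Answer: -2100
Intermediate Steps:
H(J) = 2*J
m(l) = 2 + 5*l (m(l) = 2 + (l + l*(2*2)) = 2 + (l + l*4) = 2 + (l + 4*l) = 2 + 5*l)
350*(f(A(6 - 1*3, -3)) + m(-1)) = 350*(-3 + (2 + 5*(-1))) = 350*(-3 + (2 - 5)) = 350*(-3 - 3) = 350*(-6) = -2100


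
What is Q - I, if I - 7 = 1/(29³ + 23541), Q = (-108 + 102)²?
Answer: 1389969/47930 ≈ 29.000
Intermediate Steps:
Q = 36 (Q = (-6)² = 36)
I = 335511/47930 (I = 7 + 1/(29³ + 23541) = 7 + 1/(24389 + 23541) = 7 + 1/47930 = 335511/47930 ≈ 7.0000)
Q - I = 36 - 1*335511/47930 = 36 - 335511/47930 = 1389969/47930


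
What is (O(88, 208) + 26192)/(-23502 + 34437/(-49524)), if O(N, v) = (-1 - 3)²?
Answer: -432641664/387982495 ≈ -1.1151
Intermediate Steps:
O(N, v) = 16 (O(N, v) = (-4)² = 16)
(O(88, 208) + 26192)/(-23502 + 34437/(-49524)) = (16 + 26192)/(-23502 + 34437/(-49524)) = 26208/(-23502 + 34437*(-1/49524)) = 26208/(-23502 - 11479/16508) = 26208/(-387982495/16508) = 26208*(-16508/387982495) = -432641664/387982495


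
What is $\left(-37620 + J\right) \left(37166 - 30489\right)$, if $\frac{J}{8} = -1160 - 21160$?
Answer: $-1443433860$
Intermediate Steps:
$J = -178560$ ($J = 8 \left(-1160 - 21160\right) = 8 \left(-22320\right) = -178560$)
$\left(-37620 + J\right) \left(37166 - 30489\right) = \left(-37620 - 178560\right) \left(37166 - 30489\right) = \left(-216180\right) 6677 = -1443433860$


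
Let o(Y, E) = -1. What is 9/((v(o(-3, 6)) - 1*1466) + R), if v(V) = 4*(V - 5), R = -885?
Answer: -9/2375 ≈ -0.0037895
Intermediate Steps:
v(V) = -20 + 4*V (v(V) = 4*(-5 + V) = -20 + 4*V)
9/((v(o(-3, 6)) - 1*1466) + R) = 9/(((-20 + 4*(-1)) - 1*1466) - 885) = 9/(((-20 - 4) - 1466) - 885) = 9/((-24 - 1466) - 885) = 9/(-1490 - 885) = 9/(-2375) = 9*(-1/2375) = -9/2375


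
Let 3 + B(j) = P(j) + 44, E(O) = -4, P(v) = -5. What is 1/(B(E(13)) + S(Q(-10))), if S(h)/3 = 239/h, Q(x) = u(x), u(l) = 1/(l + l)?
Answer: -1/14304 ≈ -6.9911e-5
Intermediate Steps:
u(l) = 1/(2*l)
Q(x) = 1/(2*x)
B(j) = 36 (B(j) = -3 + (-5 + 44) = -3 + 39 = 36)
S(h) = 717/h (S(h) = 3*(239/h) = 717/h)
1/(B(E(13)) + S(Q(-10))) = 1/(36 + 717/(((½)/(-10)))) = 1/(36 + 717/(((½)*(-⅒)))) = 1/(36 + 717/(-1/20)) = 1/(36 + 717*(-20)) = 1/(36 - 14340) = 1/(-14304) = -1/14304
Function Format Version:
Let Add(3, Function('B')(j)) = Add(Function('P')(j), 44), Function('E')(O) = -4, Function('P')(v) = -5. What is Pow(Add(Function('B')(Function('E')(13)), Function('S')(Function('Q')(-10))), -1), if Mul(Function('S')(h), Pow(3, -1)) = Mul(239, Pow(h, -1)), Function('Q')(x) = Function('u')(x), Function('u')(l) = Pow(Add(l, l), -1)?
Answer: Rational(-1, 14304) ≈ -6.9911e-5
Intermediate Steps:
Function('u')(l) = Mul(Rational(1, 2), Pow(l, -1)) (Function('u')(l) = Pow(Mul(2, l), -1) = Mul(Rational(1, 2), Pow(l, -1)))
Function('Q')(x) = Mul(Rational(1, 2), Pow(x, -1))
Function('B')(j) = 36 (Function('B')(j) = Add(-3, Add(-5, 44)) = Add(-3, 39) = 36)
Function('S')(h) = Mul(717, Pow(h, -1)) (Function('S')(h) = Mul(3, Mul(239, Pow(h, -1))) = Mul(717, Pow(h, -1)))
Pow(Add(Function('B')(Function('E')(13)), Function('S')(Function('Q')(-10))), -1) = Pow(Add(36, Mul(717, Pow(Mul(Rational(1, 2), Pow(-10, -1)), -1))), -1) = Pow(Add(36, Mul(717, Pow(Mul(Rational(1, 2), Rational(-1, 10)), -1))), -1) = Pow(Add(36, Mul(717, Pow(Rational(-1, 20), -1))), -1) = Pow(Add(36, Mul(717, -20)), -1) = Pow(Add(36, -14340), -1) = Pow(-14304, -1) = Rational(-1, 14304)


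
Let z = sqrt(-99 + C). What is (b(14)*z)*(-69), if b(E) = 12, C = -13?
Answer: -3312*I*sqrt(7) ≈ -8762.7*I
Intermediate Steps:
z = 4*I*sqrt(7) (z = sqrt(-99 - 13) = sqrt(-112) = 4*I*sqrt(7) ≈ 10.583*I)
(b(14)*z)*(-69) = (12*(4*I*sqrt(7)))*(-69) = (48*I*sqrt(7))*(-69) = -3312*I*sqrt(7)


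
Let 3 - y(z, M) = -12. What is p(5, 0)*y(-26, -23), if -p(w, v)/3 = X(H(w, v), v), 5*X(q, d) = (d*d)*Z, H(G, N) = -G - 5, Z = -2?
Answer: 0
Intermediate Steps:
H(G, N) = -5 - G
X(q, d) = -2*d**2/5 (X(q, d) = ((d*d)*(-2))/5 = (d**2*(-2))/5 = (-2*d**2)/5 = -2*d**2/5)
y(z, M) = 15 (y(z, M) = 3 - 1*(-12) = 3 + 12 = 15)
p(w, v) = 6*v**2/5 (p(w, v) = -(-6)*v**2/5 = 6*v**2/5)
p(5, 0)*y(-26, -23) = ((6/5)*0**2)*15 = ((6/5)*0)*15 = 0*15 = 0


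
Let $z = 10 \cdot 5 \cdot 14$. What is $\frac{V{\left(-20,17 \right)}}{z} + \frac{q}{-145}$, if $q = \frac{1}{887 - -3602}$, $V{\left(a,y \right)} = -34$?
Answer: $- \frac{2213147}{45563350} \approx -0.048573$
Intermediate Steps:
$z = 700$ ($z = 50 \cdot 14 = 700$)
$q = \frac{1}{4489}$ ($q = \frac{1}{887 + 3602} = \frac{1}{4489} \approx 0.00022277$)
$\frac{V{\left(-20,17 \right)}}{z} + \frac{q}{-145} = - \frac{34}{700} + \frac{1}{4489 \left(-145\right)} = \left(-34\right) \frac{1}{700} + \frac{1}{4489} \left(- \frac{1}{145}\right) = - \frac{17}{350} - \frac{1}{650905} = - \frac{2213147}{45563350}$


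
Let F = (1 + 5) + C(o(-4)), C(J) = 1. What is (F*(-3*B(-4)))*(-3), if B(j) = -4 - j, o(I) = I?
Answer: 0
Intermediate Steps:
F = 7 (F = (1 + 5) + 1 = 6 + 1 = 7)
(F*(-3*B(-4)))*(-3) = (7*(-3*(-4 - 1*(-4))))*(-3) = (7*(-3*(-4 + 4)))*(-3) = (7*(-3*0))*(-3) = (7*0)*(-3) = 0*(-3) = 0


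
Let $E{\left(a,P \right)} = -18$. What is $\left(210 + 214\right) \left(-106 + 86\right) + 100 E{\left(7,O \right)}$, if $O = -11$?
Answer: $-10280$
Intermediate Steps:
$\left(210 + 214\right) \left(-106 + 86\right) + 100 E{\left(7,O \right)} = \left(210 + 214\right) \left(-106 + 86\right) + 100 \left(-18\right) = 424 \left(-20\right) - 1800 = -8480 - 1800 = -10280$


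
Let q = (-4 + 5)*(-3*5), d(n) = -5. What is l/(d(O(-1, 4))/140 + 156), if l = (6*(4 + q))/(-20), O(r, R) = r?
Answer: 42/1985 ≈ 0.021159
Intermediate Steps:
q = -15 (q = 1*(-15) = -15)
l = 33/10 (l = (6*(4 - 15))/(-20) = (6*(-11))*(-1/20) = -66*(-1/20) = 33/10 ≈ 3.3000)
l/(d(O(-1, 4))/140 + 156) = (33/10)/(-5/140 + 156) = (33/10)/(-5*1/140 + 156) = (33/10)/(-1/28 + 156) = (33/10)/(4367/28) = (28/4367)*(33/10) = 42/1985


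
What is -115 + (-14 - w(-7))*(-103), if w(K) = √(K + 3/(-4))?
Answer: 1327 + 103*I*√31/2 ≈ 1327.0 + 286.74*I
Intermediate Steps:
w(K) = √(-¾ + K) (w(K) = √(K + 3*(-¼)) = √(K - ¾) = √(-¾ + K))
-115 + (-14 - w(-7))*(-103) = -115 + (-14 - √(-3 + 4*(-7))/2)*(-103) = -115 + (-14 - √(-3 - 28)/2)*(-103) = -115 + (-14 - √(-31)/2)*(-103) = -115 + (-14 - I*√31/2)*(-103) = -115 + (1442 + 103*I*√31/2) = 1327 + 103*I*√31/2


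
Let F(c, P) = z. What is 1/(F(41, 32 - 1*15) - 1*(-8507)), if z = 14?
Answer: 1/8521 ≈ 0.00011736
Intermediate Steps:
F(c, P) = 14
1/(F(41, 32 - 1*15) - 1*(-8507)) = 1/(14 - 1*(-8507)) = 1/(14 + 8507) = 1/8521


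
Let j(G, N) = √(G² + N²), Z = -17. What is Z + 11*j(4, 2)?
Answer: -17 + 22*√5 ≈ 32.193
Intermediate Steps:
Z + 11*j(4, 2) = -17 + 11*√(4² + 2²) = -17 + 11*√(16 + 4) = -17 + 11*√20 = -17 + 11*(2*√5) = -17 + 22*√5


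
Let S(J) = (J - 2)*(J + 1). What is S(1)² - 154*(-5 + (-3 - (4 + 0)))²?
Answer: -22172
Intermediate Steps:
S(J) = (1 + J)*(-2 + J) (S(J) = (-2 + J)*(1 + J) = (1 + J)*(-2 + J))
S(1)² - 154*(-5 + (-3 - (4 + 0)))² = (-2 + 1² - 1*1)² - 154*(-5 + (-3 - (4 + 0)))² = (-2 + 1 - 1)² - 154*(-5 + (-3 - 1*4))² = (-2)² - 154*(-5 + (-3 - 4))² = 4 - 154*(-5 - 7)² = 4 - 154*(-12)² = 4 - 154*144 = 4 - 22176 = -22172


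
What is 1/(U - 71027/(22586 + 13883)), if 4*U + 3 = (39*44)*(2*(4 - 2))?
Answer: 145876/249929701 ≈ 0.00058367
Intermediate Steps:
U = 6861/4 (U = -¾ + ((39*44)*(2*(4 - 2)))/4 = -¾ + (1716*(2*2))/4 = -¾ + (1716*4)/4 = -¾ + (¼)*6864 = -¾ + 1716 = 6861/4 ≈ 1715.3)
1/(U - 71027/(22586 + 13883)) = 1/(6861/4 - 71027/(22586 + 13883)) = 1/(6861/4 - 71027/36469) = 1/(249929701/145876) = 145876/249929701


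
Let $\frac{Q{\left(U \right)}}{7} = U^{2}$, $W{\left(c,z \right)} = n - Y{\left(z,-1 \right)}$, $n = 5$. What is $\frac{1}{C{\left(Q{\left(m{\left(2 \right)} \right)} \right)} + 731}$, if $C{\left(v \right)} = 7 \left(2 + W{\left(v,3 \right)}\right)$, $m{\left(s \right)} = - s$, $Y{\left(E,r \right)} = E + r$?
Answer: $\frac{1}{766} \approx 0.0013055$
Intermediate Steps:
$W{\left(c,z \right)} = 6 - z$ ($W{\left(c,z \right)} = 5 - \left(z - 1\right) = 5 - \left(-1 + z\right) = 6 - z$)
$Q{\left(U \right)} = 7 U^{2}$
$C{\left(v \right)} = 35$ ($C{\left(v \right)} = 7 \left(2 + \left(6 - 3\right)\right) = 7 \left(2 + 3\right) = 7 \cdot 5 = 35$)
$\frac{1}{C{\left(Q{\left(m{\left(2 \right)} \right)} \right)} + 731} = \frac{1}{35 + 731} = \frac{1}{766}$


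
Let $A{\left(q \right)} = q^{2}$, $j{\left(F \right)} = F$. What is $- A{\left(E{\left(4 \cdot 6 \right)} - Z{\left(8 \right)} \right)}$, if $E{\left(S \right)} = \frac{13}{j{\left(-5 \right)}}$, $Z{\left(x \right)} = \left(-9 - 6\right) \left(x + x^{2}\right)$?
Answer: $- \frac{29019769}{25} \approx -1.1608 \cdot 10^{6}$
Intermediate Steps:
$Z{\left(x \right)} = - 15 x - 15 x^{2}$ ($Z{\left(x \right)} = - 15 \left(x + x^{2}\right) = - 15 x - 15 x^{2}$)
$E{\left(S \right)} = - \frac{13}{5}$ ($E{\left(S \right)} = \frac{13}{-5} = 13 \left(- \frac{1}{5}\right) = - \frac{13}{5}$)
$- A{\left(E{\left(4 \cdot 6 \right)} - Z{\left(8 \right)} \right)} = - \left(- \frac{13}{5} - \left(-15\right) 8 \left(1 + 8\right)\right)^{2} = - \left(- \frac{13}{5} - \left(-15\right) 8 \cdot 9\right)^{2} = - \left(- \frac{13}{5} - -1080\right)^{2} = - \left(- \frac{13}{5} + 1080\right)^{2} = - \left(\frac{5387}{5}\right)^{2} = \left(-1\right) \frac{29019769}{25} = - \frac{29019769}{25}$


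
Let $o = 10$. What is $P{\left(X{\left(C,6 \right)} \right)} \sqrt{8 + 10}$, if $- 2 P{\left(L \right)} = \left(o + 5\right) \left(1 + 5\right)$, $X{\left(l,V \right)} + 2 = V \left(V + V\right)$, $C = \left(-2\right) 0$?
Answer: $- 135 \sqrt{2} \approx -190.92$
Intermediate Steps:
$C = 0$
$X{\left(l,V \right)} = -2 + 2 V^{2}$ ($X{\left(l,V \right)} = -2 + V \left(V + V\right) = -2 + V 2 V = -2 + 2 V^{2}$)
$P{\left(L \right)} = -45$ ($P{\left(L \right)} = - \frac{\left(10 + 5\right) \left(1 + 5\right)}{2} = - \frac{15 \cdot 6}{2} = \left(- \frac{1}{2}\right) 90 = -45$)
$P{\left(X{\left(C,6 \right)} \right)} \sqrt{8 + 10} = - 45 \sqrt{8 + 10} = - 45 \sqrt{18} = - 45 \cdot 3 \sqrt{2} = - 135 \sqrt{2}$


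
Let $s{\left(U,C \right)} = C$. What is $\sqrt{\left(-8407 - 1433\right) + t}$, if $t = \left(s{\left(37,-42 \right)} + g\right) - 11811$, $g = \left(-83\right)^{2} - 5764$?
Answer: $2 i \sqrt{5142} \approx 143.42 i$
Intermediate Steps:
$g = 1125$ ($g = 6889 - 5764 = 1125$)
$t = -10728$ ($t = \left(-42 + 1125\right) - 11811 = 1083 - 11811 = -10728$)
$\sqrt{\left(-8407 - 1433\right) + t} = \sqrt{\left(-8407 - 1433\right) - 10728} = \sqrt{-9840 - 10728} = \sqrt{-20568} = 2 i \sqrt{5142}$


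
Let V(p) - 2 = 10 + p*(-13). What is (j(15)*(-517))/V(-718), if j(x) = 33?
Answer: -17061/9346 ≈ -1.8255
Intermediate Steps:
V(p) = 12 - 13*p (V(p) = 2 + (10 + p*(-13)) = 2 + (10 - 13*p) = 12 - 13*p)
(j(15)*(-517))/V(-718) = (33*(-517))/(12 - 13*(-718)) = -17061/(12 + 9334) = -17061/9346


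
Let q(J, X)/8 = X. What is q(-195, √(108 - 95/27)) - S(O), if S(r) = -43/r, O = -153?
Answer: -43/153 + 8*√8463/9 ≈ 81.492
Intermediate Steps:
q(J, X) = 8*X
q(-195, √(108 - 95/27)) - S(O) = 8*√(108 - 95/27) - (-43)/(-153) = 8*√(108 - 95*1/27) - (-43)*(-1)/153 = 8*√(108 - 95/27) - 1*43/153 = 8*√(2821/27) - 43/153 = 8*(√8463/9) - 43/153 = 8*√8463/9 - 43/153 = -43/153 + 8*√8463/9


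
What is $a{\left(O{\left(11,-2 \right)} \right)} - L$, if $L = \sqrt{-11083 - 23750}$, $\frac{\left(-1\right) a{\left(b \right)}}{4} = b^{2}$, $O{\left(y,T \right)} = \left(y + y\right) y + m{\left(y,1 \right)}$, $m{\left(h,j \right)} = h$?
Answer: $-256036 - i \sqrt{34833} \approx -2.5604 \cdot 10^{5} - 186.64 i$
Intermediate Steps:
$O{\left(y,T \right)} = y + 2 y^{2}$ ($O{\left(y,T \right)} = \left(y + y\right) y + y = 2 y y + y = 2 y^{2} + y = y + 2 y^{2}$)
$a{\left(b \right)} = - 4 b^{2}$
$L = i \sqrt{34833}$ ($L = \sqrt{-34833} = i \sqrt{34833} \approx 186.64 i$)
$a{\left(O{\left(11,-2 \right)} \right)} - L = - 4 \left(11 \left(1 + 2 \cdot 11\right)\right)^{2} - i \sqrt{34833} = - 4 \left(11 \left(1 + 22\right)\right)^{2} - i \sqrt{34833} = - 4 \left(11 \cdot 23\right)^{2} - i \sqrt{34833} = - 4 \cdot 253^{2} - i \sqrt{34833} = \left(-4\right) 64009 - i \sqrt{34833} = -256036 - i \sqrt{34833}$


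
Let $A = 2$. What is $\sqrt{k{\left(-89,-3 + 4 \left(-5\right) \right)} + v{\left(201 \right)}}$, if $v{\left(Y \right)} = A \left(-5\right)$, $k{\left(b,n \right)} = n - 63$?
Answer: $4 i \sqrt{6} \approx 9.798 i$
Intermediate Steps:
$k{\left(b,n \right)} = -63 + n$ ($k{\left(b,n \right)} = n - 63 = -63 + n$)
$v{\left(Y \right)} = -10$ ($v{\left(Y \right)} = 2 \left(-5\right) = -10$)
$\sqrt{k{\left(-89,-3 + 4 \left(-5\right) \right)} + v{\left(201 \right)}} = \sqrt{\left(-63 + \left(-3 + 4 \left(-5\right)\right)\right) - 10} = \sqrt{\left(-63 - 23\right) - 10} = \sqrt{-86 - 10} = \sqrt{-96} = 4 i \sqrt{6}$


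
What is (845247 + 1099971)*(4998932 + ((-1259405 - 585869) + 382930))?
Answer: 6879434636184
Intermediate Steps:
(845247 + 1099971)*(4998932 + ((-1259405 - 585869) + 382930)) = 1945218*(4998932 + (-1845274 + 382930)) = 1945218*(4998932 - 1462344) = 1945218*3536588 = 6879434636184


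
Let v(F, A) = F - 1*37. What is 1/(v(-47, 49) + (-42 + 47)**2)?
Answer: -1/59 ≈ -0.016949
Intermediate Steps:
v(F, A) = -37 + F (v(F, A) = F - 37 = -37 + F)
1/(v(-47, 49) + (-42 + 47)**2) = 1/((-37 - 47) + (-42 + 47)**2) = 1/(-84 + 5**2) = 1/(-84 + 25) = 1/(-59) = -1/59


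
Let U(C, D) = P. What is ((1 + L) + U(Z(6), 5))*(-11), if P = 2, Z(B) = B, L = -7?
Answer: 44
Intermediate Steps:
U(C, D) = 2
((1 + L) + U(Z(6), 5))*(-11) = ((1 - 7) + 2)*(-11) = (-6 + 2)*(-11) = -4*(-11) = 44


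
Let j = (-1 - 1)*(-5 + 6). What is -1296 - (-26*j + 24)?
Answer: -1372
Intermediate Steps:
j = -2 (j = -2*1 = -2)
-1296 - (-26*j + 24) = -1296 - (-26*(-2) + 24) = -1296 - (52 + 24) = -1296 - 1*76 = -1296 - 76 = -1372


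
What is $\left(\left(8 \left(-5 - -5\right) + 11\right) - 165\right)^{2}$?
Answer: $23716$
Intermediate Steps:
$\left(\left(8 \left(-5 - -5\right) + 11\right) - 165\right)^{2} = \left(\left(8 \left(-5 + 5\right) + 11\right) - 165\right)^{2} = \left(\left(8 \cdot 0 + 11\right) - 165\right)^{2} = \left(\left(0 + 11\right) - 165\right)^{2} = \left(11 - 165\right)^{2} = \left(-154\right)^{2} = 23716$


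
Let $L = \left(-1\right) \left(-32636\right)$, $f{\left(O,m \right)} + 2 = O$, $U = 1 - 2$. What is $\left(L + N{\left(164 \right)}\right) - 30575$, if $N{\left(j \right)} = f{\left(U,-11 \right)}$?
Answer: $2058$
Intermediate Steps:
$U = -1$ ($U = 1 - 2 = -1$)
$f{\left(O,m \right)} = -2 + O$
$N{\left(j \right)} = -3$ ($N{\left(j \right)} = -2 - 1 = -3$)
$L = 32636$
$\left(L + N{\left(164 \right)}\right) - 30575 = \left(32636 - 3\right) - 30575 = 32633 - 30575 = 2058$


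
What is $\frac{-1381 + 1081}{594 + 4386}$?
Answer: $- \frac{5}{83} \approx -0.060241$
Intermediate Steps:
$\frac{-1381 + 1081}{594 + 4386} = - \frac{300}{4980} = \left(-300\right) \frac{1}{4980} = - \frac{5}{83}$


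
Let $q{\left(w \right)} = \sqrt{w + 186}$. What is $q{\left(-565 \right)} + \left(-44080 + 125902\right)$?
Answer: $81822 + i \sqrt{379} \approx 81822.0 + 19.468 i$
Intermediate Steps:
$q{\left(w \right)} = \sqrt{186 + w}$
$q{\left(-565 \right)} + \left(-44080 + 125902\right) = \sqrt{186 - 565} + \left(-44080 + 125902\right) = \sqrt{-379} + 81822 = i \sqrt{379} + 81822 = 81822 + i \sqrt{379}$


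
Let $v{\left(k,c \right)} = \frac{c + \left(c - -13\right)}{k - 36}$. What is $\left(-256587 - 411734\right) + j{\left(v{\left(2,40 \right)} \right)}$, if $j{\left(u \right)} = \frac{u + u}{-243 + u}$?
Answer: $- \frac{1861273923}{2785} \approx -6.6832 \cdot 10^{5}$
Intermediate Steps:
$v{\left(k,c \right)} = \frac{13 + 2 c}{-36 + k}$ ($v{\left(k,c \right)} = \frac{c + \left(c + 13\right)}{-36 + k} = \frac{c + \left(13 + c\right)}{-36 + k} = \frac{13 + 2 c}{-36 + k}$)
$j{\left(u \right)} = \frac{2 u}{-243 + u}$
$\left(-256587 - 411734\right) + j{\left(v{\left(2,40 \right)} \right)} = \left(-256587 - 411734\right) + \frac{2 \frac{13 + 2 \cdot 40}{-36 + 2}}{-243 + \frac{13 + 2 \cdot 40}{-36 + 2}} = -668321 + \frac{2 \frac{13 + 80}{-34}}{-243 + \frac{13 + 80}{-34}} = -668321 + \frac{2 \left(\left(- \frac{1}{34}\right) 93\right)}{-243 - \frac{93}{34}} = -668321 + 2 \left(- \frac{93}{34}\right) \frac{1}{-243 - \frac{93}{34}} = -668321 + 2 \left(- \frac{93}{34}\right) \frac{1}{- \frac{8355}{34}} = -668321 + 2 \left(- \frac{93}{34}\right) \left(- \frac{34}{8355}\right) = -668321 + \frac{62}{2785} = - \frac{1861273923}{2785}$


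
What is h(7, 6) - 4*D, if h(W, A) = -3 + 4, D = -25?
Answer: 101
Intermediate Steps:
h(W, A) = 1
h(7, 6) - 4*D = 1 - 4*(-25) = 1 + 100 = 101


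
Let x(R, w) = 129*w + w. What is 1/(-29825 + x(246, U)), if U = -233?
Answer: -1/60115 ≈ -1.6635e-5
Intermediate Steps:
x(R, w) = 130*w
1/(-29825 + x(246, U)) = 1/(-29825 + 130*(-233)) = 1/(-29825 - 30290) = 1/(-60115) = -1/60115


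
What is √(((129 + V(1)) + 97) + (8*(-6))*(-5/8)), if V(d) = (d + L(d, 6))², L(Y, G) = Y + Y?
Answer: √265 ≈ 16.279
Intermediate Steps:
L(Y, G) = 2*Y
V(d) = 9*d² (V(d) = (d + 2*d)² = (3*d)² = 9*d²)
√(((129 + V(1)) + 97) + (8*(-6))*(-5/8)) = √(((129 + 9*1²) + 97) + (8*(-6))*(-5/8)) = √(((129 + 9*1) + 97) - (-240)/8) = √(((129 + 9) + 97) - 48*(-5/8)) = √((138 + 97) + 30) = √(235 + 30) = √265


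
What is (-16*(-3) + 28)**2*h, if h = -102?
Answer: -589152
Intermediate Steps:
(-16*(-3) + 28)**2*h = (-16*(-3) + 28)**2*(-102) = (48 + 28)**2*(-102) = 76**2*(-102) = 5776*(-102) = -589152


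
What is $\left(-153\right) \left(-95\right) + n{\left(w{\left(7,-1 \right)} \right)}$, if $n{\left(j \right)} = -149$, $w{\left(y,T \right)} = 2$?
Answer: $14386$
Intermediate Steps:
$\left(-153\right) \left(-95\right) + n{\left(w{\left(7,-1 \right)} \right)} = \left(-153\right) \left(-95\right) - 149 = 14535 - 149 = 14386$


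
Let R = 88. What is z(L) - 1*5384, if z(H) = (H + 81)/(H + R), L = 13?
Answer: -543690/101 ≈ -5383.1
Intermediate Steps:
z(H) = (81 + H)/(88 + H) (z(H) = (H + 81)/(H + 88) = (81 + H)/(88 + H))
z(L) - 1*5384 = (81 + 13)/(88 + 13) - 1*5384 = 94/101 - 5384 = -543690/101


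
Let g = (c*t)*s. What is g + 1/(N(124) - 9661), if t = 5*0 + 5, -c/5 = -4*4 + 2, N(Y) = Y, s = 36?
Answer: 120166199/9537 ≈ 12600.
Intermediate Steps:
c = 70 (c = -5*(-4*4 + 2) = -5*(-16 + 2) = -5*(-14) = 70)
t = 5 (t = 0 + 5 = 5)
g = 12600 (g = (70*5)*36 = 350*36 = 12600)
g + 1/(N(124) - 9661) = 12600 + 1/(124 - 9661) = 12600 + 1/(-9537) = 12600 - 1/9537 = 120166199/9537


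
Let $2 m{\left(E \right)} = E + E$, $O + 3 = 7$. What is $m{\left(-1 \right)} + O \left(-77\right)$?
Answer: $-309$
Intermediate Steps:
$O = 4$ ($O = -3 + 7 = 4$)
$m{\left(E \right)} = E$ ($m{\left(E \right)} = \frac{E + E}{2} = \frac{2 E}{2} = E$)
$m{\left(-1 \right)} + O \left(-77\right) = -1 + 4 \left(-77\right) = -1 - 308 = -309$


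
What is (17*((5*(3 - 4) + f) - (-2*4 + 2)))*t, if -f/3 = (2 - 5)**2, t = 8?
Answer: -3536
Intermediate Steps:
f = -27 (f = -3*(2 - 5)**2 = -3*(-3)**2 = -3*9 = -27)
(17*((5*(3 - 4) + f) - (-2*4 + 2)))*t = (17*((5*(3 - 4) - 27) - (-2*4 + 2)))*8 = (17*((5*(-1) - 27) - (-8 + 2)))*8 = (17*((-5 - 27) - 1*(-6)))*8 = (17*(-32 + 6))*8 = (17*(-26))*8 = -442*8 = -3536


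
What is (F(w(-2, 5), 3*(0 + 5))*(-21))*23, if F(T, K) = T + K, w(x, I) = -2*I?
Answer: -2415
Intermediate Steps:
F(T, K) = K + T
(F(w(-2, 5), 3*(0 + 5))*(-21))*23 = ((3*(0 + 5) - 2*5)*(-21))*23 = ((3*5 - 10)*(-21))*23 = ((15 - 10)*(-21))*23 = (5*(-21))*23 = -105*23 = -2415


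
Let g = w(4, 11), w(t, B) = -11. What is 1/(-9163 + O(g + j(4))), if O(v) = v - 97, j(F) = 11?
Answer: -1/9260 ≈ -0.00010799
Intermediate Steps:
g = -11
O(v) = -97 + v
1/(-9163 + O(g + j(4))) = 1/(-9163 + (-97 + (-11 + 11))) = 1/(-9163 + (-97 + 0)) = 1/(-9163 - 97) = 1/(-9260) = -1/9260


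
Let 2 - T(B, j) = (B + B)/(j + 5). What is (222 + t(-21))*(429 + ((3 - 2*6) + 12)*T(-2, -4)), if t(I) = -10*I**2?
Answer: -1872036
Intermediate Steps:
T(B, j) = 2 - 2*B/(5 + j) (T(B, j) = 2 - (B + B)/(j + 5) = 2 - 2*B/(5 + j))
(222 + t(-21))*(429 + ((3 - 2*6) + 12)*T(-2, -4)) = (222 - 10*(-21)**2)*(429 + ((3 - 2*6) + 12)*(2*(5 - 4 - 1*(-2))/(5 - 4))) = (222 - 10*441)*(429 + ((3 - 12) + 12)*(2*(5 - 4 + 2)/1)) = (222 - 4410)*(429 + (-9 + 12)*(2*1*3)) = -4188*(429 + 3*6) = -4188*(429 + 18) = -4188*447 = -1872036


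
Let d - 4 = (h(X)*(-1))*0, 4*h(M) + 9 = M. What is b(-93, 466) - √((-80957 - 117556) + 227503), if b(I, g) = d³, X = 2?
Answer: 64 - √28990 ≈ -106.26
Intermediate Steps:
h(M) = -9/4 + M/4
d = 4 (d = 4 + ((-9/4 + (¼)*2)*(-1))*0 = 4 + ((-9/4 + ½)*(-1))*0 = 4 - 7/4*(-1)*0 = 4 + (7/4)*0 = 4 + 0 = 4)
b(I, g) = 64 (b(I, g) = 4³ = 64)
b(-93, 466) - √((-80957 - 117556) + 227503) = 64 - √((-80957 - 117556) + 227503) = 64 - √(-198513 + 227503) = 64 - √28990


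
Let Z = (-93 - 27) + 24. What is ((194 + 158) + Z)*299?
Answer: 76544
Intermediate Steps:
Z = -96 (Z = -120 + 24 = -96)
((194 + 158) + Z)*299 = ((194 + 158) - 96)*299 = (352 - 96)*299 = 256*299 = 76544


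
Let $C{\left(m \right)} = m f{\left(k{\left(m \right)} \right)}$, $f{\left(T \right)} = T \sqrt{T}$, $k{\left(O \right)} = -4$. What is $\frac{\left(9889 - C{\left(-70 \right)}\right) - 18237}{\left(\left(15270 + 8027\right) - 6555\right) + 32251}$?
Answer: $- \frac{8348}{48993} - \frac{80 i}{6999} \approx -0.17039 - 0.01143 i$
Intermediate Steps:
$f{\left(T \right)} = T^{\frac{3}{2}}$
$C{\left(m \right)} = - 8 i m$ ($C{\left(m \right)} = m \left(-4\right)^{\frac{3}{2}} = m \left(- 8 i\right) = - 8 i m$)
$\frac{\left(9889 - C{\left(-70 \right)}\right) - 18237}{\left(\left(15270 + 8027\right) - 6555\right) + 32251} = \frac{\left(9889 - \left(-8\right) i \left(-70\right)\right) - 18237}{\left(\left(15270 + 8027\right) - 6555\right) + 32251} = \frac{\left(9889 - 560 i\right) - 18237}{\left(23297 - 6555\right) + 32251} = \frac{\left(9889 - 560 i\right) - 18237}{16742 + 32251} = \frac{-8348 - 560 i}{48993} = \left(-8348 - 560 i\right) \frac{1}{48993} = - \frac{8348}{48993} - \frac{80 i}{6999}$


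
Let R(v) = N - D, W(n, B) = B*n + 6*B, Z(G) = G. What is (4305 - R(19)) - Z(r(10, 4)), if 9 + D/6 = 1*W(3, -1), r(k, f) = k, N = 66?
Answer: 4121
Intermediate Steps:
W(n, B) = 6*B + B*n
D = -108 (D = -54 + 6*(1*(-(6 + 3))) = -54 + 6*(1*(-1*9)) = -54 + 6*(1*(-9)) = -54 + 6*(-9) = -54 - 54 = -108)
R(v) = 174 (R(v) = 66 - 1*(-108) = 66 + 108 = 174)
(4305 - R(19)) - Z(r(10, 4)) = (4305 - 1*174) - 1*10 = (4305 - 174) - 10 = 4131 - 10 = 4121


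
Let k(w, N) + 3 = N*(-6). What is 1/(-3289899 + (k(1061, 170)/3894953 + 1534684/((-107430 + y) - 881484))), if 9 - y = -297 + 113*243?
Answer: -3957533209851/13019890528117081442 ≈ -3.0396e-7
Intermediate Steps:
k(w, N) = -3 - 6*N (k(w, N) = -3 + N*(-6) = -3 - 6*N)
y = -27153 (y = 9 - (-297 + 113*243) = 9 - (-297 + 27459) = 9 - 1*27162 = 9 - 27162 = -27153)
1/(-3289899 + (k(1061, 170)/3894953 + 1534684/((-107430 + y) - 881484))) = 1/(-3289899 + ((-3 - 6*170)/3894953 + 1534684/((-107430 - 27153) - 881484))) = 1/(-3289899 + ((-3 - 1020)*(1/3894953) + 1534684/(-134583 - 881484))) = 1/(-3289899 + (-1023*1/3894953 + 1534684/(-1016067))) = 1/(-3289899 + (-1023/3894953 + 1534684*(-1/1016067))) = 1/(-3289899 + (-1023/3894953 - 1534684/1016067)) = 1/(-3289899 - 5978561486393/3957533209851) = 1/(-13019890528117081442/3957533209851) = -3957533209851/13019890528117081442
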